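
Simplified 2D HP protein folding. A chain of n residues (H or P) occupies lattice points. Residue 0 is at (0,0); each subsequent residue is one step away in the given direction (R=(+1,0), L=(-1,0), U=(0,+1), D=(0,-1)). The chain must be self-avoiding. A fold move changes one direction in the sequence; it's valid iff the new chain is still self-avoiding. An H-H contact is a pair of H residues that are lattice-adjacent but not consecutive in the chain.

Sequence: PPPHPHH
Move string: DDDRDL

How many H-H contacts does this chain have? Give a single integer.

Positions: [(0, 0), (0, -1), (0, -2), (0, -3), (1, -3), (1, -4), (0, -4)]
H-H contact: residue 3 @(0,-3) - residue 6 @(0, -4)

Answer: 1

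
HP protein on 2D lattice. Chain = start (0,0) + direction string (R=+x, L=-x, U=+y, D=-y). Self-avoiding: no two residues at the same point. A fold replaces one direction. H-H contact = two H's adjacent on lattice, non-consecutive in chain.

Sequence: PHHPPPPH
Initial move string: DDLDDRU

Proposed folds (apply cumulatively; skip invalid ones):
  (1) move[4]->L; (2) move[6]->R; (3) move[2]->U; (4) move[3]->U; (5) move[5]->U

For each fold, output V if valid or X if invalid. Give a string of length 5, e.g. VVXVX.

Initial: DDLDDRU -> [(0, 0), (0, -1), (0, -2), (-1, -2), (-1, -3), (-1, -4), (0, -4), (0, -3)]
Fold 1: move[4]->L => DDLDLRU INVALID (collision), skipped
Fold 2: move[6]->R => DDLDDRR VALID
Fold 3: move[2]->U => DDUDDRR INVALID (collision), skipped
Fold 4: move[3]->U => DDLUDRR INVALID (collision), skipped
Fold 5: move[5]->U => DDLDDUR INVALID (collision), skipped

Answer: XVXXX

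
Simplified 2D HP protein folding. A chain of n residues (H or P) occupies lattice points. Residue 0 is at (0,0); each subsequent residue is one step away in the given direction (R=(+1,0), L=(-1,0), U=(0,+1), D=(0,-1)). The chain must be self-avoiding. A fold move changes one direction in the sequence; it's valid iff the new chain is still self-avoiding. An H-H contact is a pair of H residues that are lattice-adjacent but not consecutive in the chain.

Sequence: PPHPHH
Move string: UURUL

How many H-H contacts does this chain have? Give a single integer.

Positions: [(0, 0), (0, 1), (0, 2), (1, 2), (1, 3), (0, 3)]
H-H contact: residue 2 @(0,2) - residue 5 @(0, 3)

Answer: 1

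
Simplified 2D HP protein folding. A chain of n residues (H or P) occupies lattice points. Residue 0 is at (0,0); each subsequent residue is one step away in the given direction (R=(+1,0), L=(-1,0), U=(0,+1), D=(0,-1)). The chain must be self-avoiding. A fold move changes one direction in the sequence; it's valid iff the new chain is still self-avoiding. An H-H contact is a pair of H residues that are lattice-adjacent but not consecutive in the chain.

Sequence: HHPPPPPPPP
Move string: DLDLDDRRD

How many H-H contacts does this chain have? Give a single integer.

Positions: [(0, 0), (0, -1), (-1, -1), (-1, -2), (-2, -2), (-2, -3), (-2, -4), (-1, -4), (0, -4), (0, -5)]
No H-H contacts found.

Answer: 0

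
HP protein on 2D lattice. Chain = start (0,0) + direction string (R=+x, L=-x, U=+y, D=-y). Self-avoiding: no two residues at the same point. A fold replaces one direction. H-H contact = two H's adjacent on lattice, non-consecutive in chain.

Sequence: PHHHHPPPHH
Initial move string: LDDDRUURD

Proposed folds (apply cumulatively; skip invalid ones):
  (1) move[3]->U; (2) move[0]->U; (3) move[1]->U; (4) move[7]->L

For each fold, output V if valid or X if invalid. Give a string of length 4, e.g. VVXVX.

Answer: XXXX

Derivation:
Initial: LDDDRUURD -> [(0, 0), (-1, 0), (-1, -1), (-1, -2), (-1, -3), (0, -3), (0, -2), (0, -1), (1, -1), (1, -2)]
Fold 1: move[3]->U => LDDURUURD INVALID (collision), skipped
Fold 2: move[0]->U => UDDDRUURD INVALID (collision), skipped
Fold 3: move[1]->U => LUDDRUURD INVALID (collision), skipped
Fold 4: move[7]->L => LDDDRUULD INVALID (collision), skipped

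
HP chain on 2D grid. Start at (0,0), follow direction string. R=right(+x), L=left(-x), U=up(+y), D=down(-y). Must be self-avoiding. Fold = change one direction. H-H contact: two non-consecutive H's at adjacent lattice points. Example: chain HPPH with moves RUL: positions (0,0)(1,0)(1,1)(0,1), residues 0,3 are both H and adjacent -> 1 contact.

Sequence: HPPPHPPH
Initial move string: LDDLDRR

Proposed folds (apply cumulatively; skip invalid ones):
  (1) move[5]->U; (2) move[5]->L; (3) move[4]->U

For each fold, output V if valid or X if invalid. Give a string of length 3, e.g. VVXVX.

Answer: XXX

Derivation:
Initial: LDDLDRR -> [(0, 0), (-1, 0), (-1, -1), (-1, -2), (-2, -2), (-2, -3), (-1, -3), (0, -3)]
Fold 1: move[5]->U => LDDLDUR INVALID (collision), skipped
Fold 2: move[5]->L => LDDLDLR INVALID (collision), skipped
Fold 3: move[4]->U => LDDLURR INVALID (collision), skipped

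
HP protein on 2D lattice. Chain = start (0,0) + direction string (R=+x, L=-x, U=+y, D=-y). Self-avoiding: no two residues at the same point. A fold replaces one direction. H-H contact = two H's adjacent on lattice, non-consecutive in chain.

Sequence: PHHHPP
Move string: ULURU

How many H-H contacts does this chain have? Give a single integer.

Answer: 0

Derivation:
Positions: [(0, 0), (0, 1), (-1, 1), (-1, 2), (0, 2), (0, 3)]
No H-H contacts found.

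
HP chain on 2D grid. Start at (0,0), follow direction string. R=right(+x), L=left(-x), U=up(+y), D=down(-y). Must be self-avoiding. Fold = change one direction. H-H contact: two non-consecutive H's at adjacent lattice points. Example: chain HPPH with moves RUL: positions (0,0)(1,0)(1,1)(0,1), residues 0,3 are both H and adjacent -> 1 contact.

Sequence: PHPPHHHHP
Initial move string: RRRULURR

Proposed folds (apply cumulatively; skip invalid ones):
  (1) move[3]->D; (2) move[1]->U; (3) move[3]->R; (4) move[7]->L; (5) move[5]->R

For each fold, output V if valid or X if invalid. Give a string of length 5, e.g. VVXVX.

Answer: XVXXX

Derivation:
Initial: RRRULURR -> [(0, 0), (1, 0), (2, 0), (3, 0), (3, 1), (2, 1), (2, 2), (3, 2), (4, 2)]
Fold 1: move[3]->D => RRRDLURR INVALID (collision), skipped
Fold 2: move[1]->U => RURULURR VALID
Fold 3: move[3]->R => RURRLURR INVALID (collision), skipped
Fold 4: move[7]->L => RURULURL INVALID (collision), skipped
Fold 5: move[5]->R => RURULRRR INVALID (collision), skipped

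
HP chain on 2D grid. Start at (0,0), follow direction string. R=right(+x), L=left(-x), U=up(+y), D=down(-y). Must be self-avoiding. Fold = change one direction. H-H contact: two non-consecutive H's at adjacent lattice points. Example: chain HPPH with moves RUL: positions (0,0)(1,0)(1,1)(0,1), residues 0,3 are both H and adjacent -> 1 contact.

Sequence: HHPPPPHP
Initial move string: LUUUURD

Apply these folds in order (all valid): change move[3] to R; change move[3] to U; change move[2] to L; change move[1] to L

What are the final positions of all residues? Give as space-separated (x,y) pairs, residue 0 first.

Answer: (0,0) (-1,0) (-2,0) (-3,0) (-3,1) (-3,2) (-2,2) (-2,1)

Derivation:
Initial moves: LUUUURD
Fold: move[3]->R => LUURURD (positions: [(0, 0), (-1, 0), (-1, 1), (-1, 2), (0, 2), (0, 3), (1, 3), (1, 2)])
Fold: move[3]->U => LUUUURD (positions: [(0, 0), (-1, 0), (-1, 1), (-1, 2), (-1, 3), (-1, 4), (0, 4), (0, 3)])
Fold: move[2]->L => LULUURD (positions: [(0, 0), (-1, 0), (-1, 1), (-2, 1), (-2, 2), (-2, 3), (-1, 3), (-1, 2)])
Fold: move[1]->L => LLLUURD (positions: [(0, 0), (-1, 0), (-2, 0), (-3, 0), (-3, 1), (-3, 2), (-2, 2), (-2, 1)])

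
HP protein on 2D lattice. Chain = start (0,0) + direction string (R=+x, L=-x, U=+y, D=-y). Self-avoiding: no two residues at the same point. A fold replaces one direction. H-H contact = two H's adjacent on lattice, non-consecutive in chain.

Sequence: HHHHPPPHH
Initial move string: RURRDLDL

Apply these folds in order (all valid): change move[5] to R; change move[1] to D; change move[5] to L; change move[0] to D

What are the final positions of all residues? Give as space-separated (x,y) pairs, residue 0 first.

Initial moves: RURRDLDL
Fold: move[5]->R => RURRDRDL (positions: [(0, 0), (1, 0), (1, 1), (2, 1), (3, 1), (3, 0), (4, 0), (4, -1), (3, -1)])
Fold: move[1]->D => RDRRDRDL (positions: [(0, 0), (1, 0), (1, -1), (2, -1), (3, -1), (3, -2), (4, -2), (4, -3), (3, -3)])
Fold: move[5]->L => RDRRDLDL (positions: [(0, 0), (1, 0), (1, -1), (2, -1), (3, -1), (3, -2), (2, -2), (2, -3), (1, -3)])
Fold: move[0]->D => DDRRDLDL (positions: [(0, 0), (0, -1), (0, -2), (1, -2), (2, -2), (2, -3), (1, -3), (1, -4), (0, -4)])

Answer: (0,0) (0,-1) (0,-2) (1,-2) (2,-2) (2,-3) (1,-3) (1,-4) (0,-4)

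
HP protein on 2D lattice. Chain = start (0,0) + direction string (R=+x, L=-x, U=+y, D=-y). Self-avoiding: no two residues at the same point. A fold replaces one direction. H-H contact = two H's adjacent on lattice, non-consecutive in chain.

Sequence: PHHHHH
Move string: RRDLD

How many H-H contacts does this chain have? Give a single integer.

Answer: 1

Derivation:
Positions: [(0, 0), (1, 0), (2, 0), (2, -1), (1, -1), (1, -2)]
H-H contact: residue 1 @(1,0) - residue 4 @(1, -1)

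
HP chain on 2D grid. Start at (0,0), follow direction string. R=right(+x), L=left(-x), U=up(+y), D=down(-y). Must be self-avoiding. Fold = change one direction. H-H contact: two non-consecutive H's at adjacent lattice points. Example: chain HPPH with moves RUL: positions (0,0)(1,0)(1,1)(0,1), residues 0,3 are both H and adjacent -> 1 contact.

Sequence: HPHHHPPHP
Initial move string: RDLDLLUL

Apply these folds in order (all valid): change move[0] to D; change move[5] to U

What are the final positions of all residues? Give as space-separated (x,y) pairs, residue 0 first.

Initial moves: RDLDLLUL
Fold: move[0]->D => DDLDLLUL (positions: [(0, 0), (0, -1), (0, -2), (-1, -2), (-1, -3), (-2, -3), (-3, -3), (-3, -2), (-4, -2)])
Fold: move[5]->U => DDLDLUUL (positions: [(0, 0), (0, -1), (0, -2), (-1, -2), (-1, -3), (-2, -3), (-2, -2), (-2, -1), (-3, -1)])

Answer: (0,0) (0,-1) (0,-2) (-1,-2) (-1,-3) (-2,-3) (-2,-2) (-2,-1) (-3,-1)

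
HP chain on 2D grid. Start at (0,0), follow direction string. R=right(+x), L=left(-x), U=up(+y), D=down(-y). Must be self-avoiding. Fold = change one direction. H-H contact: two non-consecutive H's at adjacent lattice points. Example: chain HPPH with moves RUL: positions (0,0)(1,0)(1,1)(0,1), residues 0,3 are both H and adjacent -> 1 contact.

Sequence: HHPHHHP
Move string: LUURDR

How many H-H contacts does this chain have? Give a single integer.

Answer: 1

Derivation:
Positions: [(0, 0), (-1, 0), (-1, 1), (-1, 2), (0, 2), (0, 1), (1, 1)]
H-H contact: residue 0 @(0,0) - residue 5 @(0, 1)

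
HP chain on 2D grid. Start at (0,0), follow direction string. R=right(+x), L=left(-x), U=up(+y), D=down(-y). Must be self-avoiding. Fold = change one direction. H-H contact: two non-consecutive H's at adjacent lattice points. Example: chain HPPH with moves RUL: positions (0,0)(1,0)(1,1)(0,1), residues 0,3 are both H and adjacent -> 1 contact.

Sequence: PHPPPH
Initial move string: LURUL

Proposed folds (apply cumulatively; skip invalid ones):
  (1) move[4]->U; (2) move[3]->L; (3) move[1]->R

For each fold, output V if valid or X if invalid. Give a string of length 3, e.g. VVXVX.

Answer: VXX

Derivation:
Initial: LURUL -> [(0, 0), (-1, 0), (-1, 1), (0, 1), (0, 2), (-1, 2)]
Fold 1: move[4]->U => LURUU VALID
Fold 2: move[3]->L => LURLU INVALID (collision), skipped
Fold 3: move[1]->R => LRRUU INVALID (collision), skipped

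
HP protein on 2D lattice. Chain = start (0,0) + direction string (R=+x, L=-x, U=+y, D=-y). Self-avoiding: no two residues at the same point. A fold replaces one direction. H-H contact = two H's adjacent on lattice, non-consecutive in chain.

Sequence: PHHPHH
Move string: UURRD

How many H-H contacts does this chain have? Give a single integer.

Positions: [(0, 0), (0, 1), (0, 2), (1, 2), (2, 2), (2, 1)]
No H-H contacts found.

Answer: 0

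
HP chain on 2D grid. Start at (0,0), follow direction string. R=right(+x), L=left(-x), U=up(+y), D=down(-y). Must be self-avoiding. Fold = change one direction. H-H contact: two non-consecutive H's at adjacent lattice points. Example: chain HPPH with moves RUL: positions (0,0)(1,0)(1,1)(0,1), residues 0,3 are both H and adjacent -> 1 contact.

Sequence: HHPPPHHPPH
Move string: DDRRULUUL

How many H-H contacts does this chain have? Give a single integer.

Positions: [(0, 0), (0, -1), (0, -2), (1, -2), (2, -2), (2, -1), (1, -1), (1, 0), (1, 1), (0, 1)]
H-H contact: residue 0 @(0,0) - residue 9 @(0, 1)
H-H contact: residue 1 @(0,-1) - residue 6 @(1, -1)

Answer: 2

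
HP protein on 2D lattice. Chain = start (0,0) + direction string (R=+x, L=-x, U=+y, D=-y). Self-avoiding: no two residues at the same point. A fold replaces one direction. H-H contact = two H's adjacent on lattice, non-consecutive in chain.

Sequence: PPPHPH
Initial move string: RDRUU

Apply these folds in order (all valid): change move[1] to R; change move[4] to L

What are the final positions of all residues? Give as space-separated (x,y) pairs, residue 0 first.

Initial moves: RDRUU
Fold: move[1]->R => RRRUU (positions: [(0, 0), (1, 0), (2, 0), (3, 0), (3, 1), (3, 2)])
Fold: move[4]->L => RRRUL (positions: [(0, 0), (1, 0), (2, 0), (3, 0), (3, 1), (2, 1)])

Answer: (0,0) (1,0) (2,0) (3,0) (3,1) (2,1)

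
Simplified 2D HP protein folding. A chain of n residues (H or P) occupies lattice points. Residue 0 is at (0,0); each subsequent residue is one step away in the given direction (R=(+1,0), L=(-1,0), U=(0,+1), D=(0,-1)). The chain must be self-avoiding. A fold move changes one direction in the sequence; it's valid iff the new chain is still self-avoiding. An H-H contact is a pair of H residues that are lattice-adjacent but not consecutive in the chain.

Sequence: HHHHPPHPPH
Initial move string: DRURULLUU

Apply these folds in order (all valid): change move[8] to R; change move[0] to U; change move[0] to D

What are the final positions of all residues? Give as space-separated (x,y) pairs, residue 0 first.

Initial moves: DRURULLUU
Fold: move[8]->R => DRURULLUR (positions: [(0, 0), (0, -1), (1, -1), (1, 0), (2, 0), (2, 1), (1, 1), (0, 1), (0, 2), (1, 2)])
Fold: move[0]->U => URURULLUR (positions: [(0, 0), (0, 1), (1, 1), (1, 2), (2, 2), (2, 3), (1, 3), (0, 3), (0, 4), (1, 4)])
Fold: move[0]->D => DRURULLUR (positions: [(0, 0), (0, -1), (1, -1), (1, 0), (2, 0), (2, 1), (1, 1), (0, 1), (0, 2), (1, 2)])

Answer: (0,0) (0,-1) (1,-1) (1,0) (2,0) (2,1) (1,1) (0,1) (0,2) (1,2)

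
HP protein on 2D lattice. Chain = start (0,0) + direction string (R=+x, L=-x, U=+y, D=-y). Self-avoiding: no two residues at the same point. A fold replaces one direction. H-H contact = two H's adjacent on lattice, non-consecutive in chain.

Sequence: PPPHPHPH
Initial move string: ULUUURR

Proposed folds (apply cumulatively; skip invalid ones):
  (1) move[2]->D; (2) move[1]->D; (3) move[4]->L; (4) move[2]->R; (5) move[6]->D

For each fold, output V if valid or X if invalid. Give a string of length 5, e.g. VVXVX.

Initial: ULUUURR -> [(0, 0), (0, 1), (-1, 1), (-1, 2), (-1, 3), (-1, 4), (0, 4), (1, 4)]
Fold 1: move[2]->D => ULDUURR INVALID (collision), skipped
Fold 2: move[1]->D => UDUUURR INVALID (collision), skipped
Fold 3: move[4]->L => ULUULRR INVALID (collision), skipped
Fold 4: move[2]->R => ULRUURR INVALID (collision), skipped
Fold 5: move[6]->D => ULUUURD VALID

Answer: XXXXV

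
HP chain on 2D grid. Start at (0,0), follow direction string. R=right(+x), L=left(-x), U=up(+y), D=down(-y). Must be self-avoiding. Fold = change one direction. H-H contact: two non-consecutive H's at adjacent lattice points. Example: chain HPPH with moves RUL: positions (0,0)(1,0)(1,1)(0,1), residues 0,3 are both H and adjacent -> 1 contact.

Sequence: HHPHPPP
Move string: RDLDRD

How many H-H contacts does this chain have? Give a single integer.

Answer: 1

Derivation:
Positions: [(0, 0), (1, 0), (1, -1), (0, -1), (0, -2), (1, -2), (1, -3)]
H-H contact: residue 0 @(0,0) - residue 3 @(0, -1)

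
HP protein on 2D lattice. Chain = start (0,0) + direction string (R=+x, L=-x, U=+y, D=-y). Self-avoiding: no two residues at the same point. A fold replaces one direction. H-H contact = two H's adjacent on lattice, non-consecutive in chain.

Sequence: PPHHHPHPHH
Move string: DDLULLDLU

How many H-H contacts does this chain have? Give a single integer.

Positions: [(0, 0), (0, -1), (0, -2), (-1, -2), (-1, -1), (-2, -1), (-3, -1), (-3, -2), (-4, -2), (-4, -1)]
H-H contact: residue 6 @(-3,-1) - residue 9 @(-4, -1)

Answer: 1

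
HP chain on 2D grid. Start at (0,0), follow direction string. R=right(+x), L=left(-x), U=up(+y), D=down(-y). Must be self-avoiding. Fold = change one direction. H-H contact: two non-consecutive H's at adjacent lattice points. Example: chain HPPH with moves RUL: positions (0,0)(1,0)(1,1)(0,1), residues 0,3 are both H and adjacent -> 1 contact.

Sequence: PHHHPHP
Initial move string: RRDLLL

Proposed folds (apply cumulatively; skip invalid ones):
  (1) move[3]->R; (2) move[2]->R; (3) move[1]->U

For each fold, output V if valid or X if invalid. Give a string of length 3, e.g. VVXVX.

Answer: XXX

Derivation:
Initial: RRDLLL -> [(0, 0), (1, 0), (2, 0), (2, -1), (1, -1), (0, -1), (-1, -1)]
Fold 1: move[3]->R => RRDRLL INVALID (collision), skipped
Fold 2: move[2]->R => RRRLLL INVALID (collision), skipped
Fold 3: move[1]->U => RUDLLL INVALID (collision), skipped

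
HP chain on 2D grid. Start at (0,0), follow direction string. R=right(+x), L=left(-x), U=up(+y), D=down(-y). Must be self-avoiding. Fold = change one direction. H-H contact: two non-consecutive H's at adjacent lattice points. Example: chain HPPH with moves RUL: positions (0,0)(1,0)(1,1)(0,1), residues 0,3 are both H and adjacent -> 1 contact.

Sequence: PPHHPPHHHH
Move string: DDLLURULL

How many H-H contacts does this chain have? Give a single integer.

Answer: 1

Derivation:
Positions: [(0, 0), (0, -1), (0, -2), (-1, -2), (-2, -2), (-2, -1), (-1, -1), (-1, 0), (-2, 0), (-3, 0)]
H-H contact: residue 3 @(-1,-2) - residue 6 @(-1, -1)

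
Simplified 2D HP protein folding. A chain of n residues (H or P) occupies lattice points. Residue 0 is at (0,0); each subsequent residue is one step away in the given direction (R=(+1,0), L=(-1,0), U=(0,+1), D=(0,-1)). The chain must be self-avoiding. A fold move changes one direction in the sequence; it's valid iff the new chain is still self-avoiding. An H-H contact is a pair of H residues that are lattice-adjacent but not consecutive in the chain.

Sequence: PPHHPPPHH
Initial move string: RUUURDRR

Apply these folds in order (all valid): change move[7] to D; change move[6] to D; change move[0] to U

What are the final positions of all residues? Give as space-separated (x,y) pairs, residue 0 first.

Initial moves: RUUURDRR
Fold: move[7]->D => RUUURDRD (positions: [(0, 0), (1, 0), (1, 1), (1, 2), (1, 3), (2, 3), (2, 2), (3, 2), (3, 1)])
Fold: move[6]->D => RUUURDDD (positions: [(0, 0), (1, 0), (1, 1), (1, 2), (1, 3), (2, 3), (2, 2), (2, 1), (2, 0)])
Fold: move[0]->U => UUUURDDD (positions: [(0, 0), (0, 1), (0, 2), (0, 3), (0, 4), (1, 4), (1, 3), (1, 2), (1, 1)])

Answer: (0,0) (0,1) (0,2) (0,3) (0,4) (1,4) (1,3) (1,2) (1,1)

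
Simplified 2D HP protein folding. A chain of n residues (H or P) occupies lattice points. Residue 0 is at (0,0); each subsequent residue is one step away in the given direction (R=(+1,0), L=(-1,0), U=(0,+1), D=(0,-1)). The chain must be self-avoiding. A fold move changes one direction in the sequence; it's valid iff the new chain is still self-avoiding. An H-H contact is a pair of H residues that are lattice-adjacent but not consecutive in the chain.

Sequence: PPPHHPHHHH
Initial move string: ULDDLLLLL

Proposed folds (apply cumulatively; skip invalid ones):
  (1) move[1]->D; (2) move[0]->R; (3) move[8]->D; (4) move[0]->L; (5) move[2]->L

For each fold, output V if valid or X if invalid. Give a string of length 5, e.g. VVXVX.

Answer: XXVVV

Derivation:
Initial: ULDDLLLLL -> [(0, 0), (0, 1), (-1, 1), (-1, 0), (-1, -1), (-2, -1), (-3, -1), (-4, -1), (-5, -1), (-6, -1)]
Fold 1: move[1]->D => UDDDLLLLL INVALID (collision), skipped
Fold 2: move[0]->R => RLDDLLLLL INVALID (collision), skipped
Fold 3: move[8]->D => ULDDLLLLD VALID
Fold 4: move[0]->L => LLDDLLLLD VALID
Fold 5: move[2]->L => LLLDLLLLD VALID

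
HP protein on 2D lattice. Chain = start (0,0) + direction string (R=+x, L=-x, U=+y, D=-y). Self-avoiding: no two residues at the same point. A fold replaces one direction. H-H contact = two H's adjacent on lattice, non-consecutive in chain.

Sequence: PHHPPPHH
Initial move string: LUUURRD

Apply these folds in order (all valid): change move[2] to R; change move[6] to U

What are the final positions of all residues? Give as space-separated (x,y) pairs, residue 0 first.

Answer: (0,0) (-1,0) (-1,1) (0,1) (0,2) (1,2) (2,2) (2,3)

Derivation:
Initial moves: LUUURRD
Fold: move[2]->R => LURURRD (positions: [(0, 0), (-1, 0), (-1, 1), (0, 1), (0, 2), (1, 2), (2, 2), (2, 1)])
Fold: move[6]->U => LURURRU (positions: [(0, 0), (-1, 0), (-1, 1), (0, 1), (0, 2), (1, 2), (2, 2), (2, 3)])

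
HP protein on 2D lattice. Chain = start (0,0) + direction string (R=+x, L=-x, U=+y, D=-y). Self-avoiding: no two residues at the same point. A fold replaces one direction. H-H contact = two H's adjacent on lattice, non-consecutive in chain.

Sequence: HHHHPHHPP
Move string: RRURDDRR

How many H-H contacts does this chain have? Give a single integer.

Positions: [(0, 0), (1, 0), (2, 0), (2, 1), (3, 1), (3, 0), (3, -1), (4, -1), (5, -1)]
H-H contact: residue 2 @(2,0) - residue 5 @(3, 0)

Answer: 1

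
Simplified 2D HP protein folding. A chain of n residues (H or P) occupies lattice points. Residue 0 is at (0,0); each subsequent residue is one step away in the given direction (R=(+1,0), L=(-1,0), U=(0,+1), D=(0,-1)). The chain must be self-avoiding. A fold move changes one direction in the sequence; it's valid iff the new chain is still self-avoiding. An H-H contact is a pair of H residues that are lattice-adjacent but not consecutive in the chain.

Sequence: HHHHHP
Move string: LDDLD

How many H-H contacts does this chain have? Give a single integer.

Positions: [(0, 0), (-1, 0), (-1, -1), (-1, -2), (-2, -2), (-2, -3)]
No H-H contacts found.

Answer: 0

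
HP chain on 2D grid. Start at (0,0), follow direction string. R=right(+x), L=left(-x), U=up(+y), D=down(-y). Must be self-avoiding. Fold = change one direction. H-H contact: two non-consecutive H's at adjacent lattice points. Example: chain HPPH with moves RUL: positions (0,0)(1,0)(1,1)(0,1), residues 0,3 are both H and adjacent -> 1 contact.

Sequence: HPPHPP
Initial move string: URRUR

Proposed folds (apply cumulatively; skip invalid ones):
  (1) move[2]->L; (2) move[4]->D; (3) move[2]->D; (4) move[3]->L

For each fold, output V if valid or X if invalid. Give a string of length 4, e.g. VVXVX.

Answer: XXXX

Derivation:
Initial: URRUR -> [(0, 0), (0, 1), (1, 1), (2, 1), (2, 2), (3, 2)]
Fold 1: move[2]->L => URLUR INVALID (collision), skipped
Fold 2: move[4]->D => URRUD INVALID (collision), skipped
Fold 3: move[2]->D => URDUR INVALID (collision), skipped
Fold 4: move[3]->L => URRLR INVALID (collision), skipped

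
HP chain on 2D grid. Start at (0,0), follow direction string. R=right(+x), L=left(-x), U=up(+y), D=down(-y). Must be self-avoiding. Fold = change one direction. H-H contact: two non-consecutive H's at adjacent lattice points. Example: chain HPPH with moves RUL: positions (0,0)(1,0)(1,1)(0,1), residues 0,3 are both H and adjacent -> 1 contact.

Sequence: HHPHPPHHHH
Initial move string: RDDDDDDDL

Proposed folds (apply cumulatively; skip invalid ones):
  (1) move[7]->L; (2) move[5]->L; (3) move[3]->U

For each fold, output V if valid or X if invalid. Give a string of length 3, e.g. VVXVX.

Answer: VVX

Derivation:
Initial: RDDDDDDDL -> [(0, 0), (1, 0), (1, -1), (1, -2), (1, -3), (1, -4), (1, -5), (1, -6), (1, -7), (0, -7)]
Fold 1: move[7]->L => RDDDDDDLL VALID
Fold 2: move[5]->L => RDDDDLDLL VALID
Fold 3: move[3]->U => RDDUDLDLL INVALID (collision), skipped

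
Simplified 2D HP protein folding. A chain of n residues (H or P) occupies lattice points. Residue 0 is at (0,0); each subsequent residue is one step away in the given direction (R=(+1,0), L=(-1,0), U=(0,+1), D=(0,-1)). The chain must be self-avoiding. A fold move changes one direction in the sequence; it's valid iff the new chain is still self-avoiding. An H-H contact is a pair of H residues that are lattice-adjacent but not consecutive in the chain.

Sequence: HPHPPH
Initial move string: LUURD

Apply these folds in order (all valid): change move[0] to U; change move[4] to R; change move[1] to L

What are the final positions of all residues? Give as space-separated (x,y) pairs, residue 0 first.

Initial moves: LUURD
Fold: move[0]->U => UUURD (positions: [(0, 0), (0, 1), (0, 2), (0, 3), (1, 3), (1, 2)])
Fold: move[4]->R => UUURR (positions: [(0, 0), (0, 1), (0, 2), (0, 3), (1, 3), (2, 3)])
Fold: move[1]->L => ULURR (positions: [(0, 0), (0, 1), (-1, 1), (-1, 2), (0, 2), (1, 2)])

Answer: (0,0) (0,1) (-1,1) (-1,2) (0,2) (1,2)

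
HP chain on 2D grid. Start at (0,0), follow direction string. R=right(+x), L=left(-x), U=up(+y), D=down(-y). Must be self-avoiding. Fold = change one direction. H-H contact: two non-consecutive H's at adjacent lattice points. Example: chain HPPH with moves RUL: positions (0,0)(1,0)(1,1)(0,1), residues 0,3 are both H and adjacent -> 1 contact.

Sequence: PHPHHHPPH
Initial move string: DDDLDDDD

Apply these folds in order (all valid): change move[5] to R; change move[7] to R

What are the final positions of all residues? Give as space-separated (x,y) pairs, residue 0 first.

Answer: (0,0) (0,-1) (0,-2) (0,-3) (-1,-3) (-1,-4) (0,-4) (0,-5) (1,-5)

Derivation:
Initial moves: DDDLDDDD
Fold: move[5]->R => DDDLDRDD (positions: [(0, 0), (0, -1), (0, -2), (0, -3), (-1, -3), (-1, -4), (0, -4), (0, -5), (0, -6)])
Fold: move[7]->R => DDDLDRDR (positions: [(0, 0), (0, -1), (0, -2), (0, -3), (-1, -3), (-1, -4), (0, -4), (0, -5), (1, -5)])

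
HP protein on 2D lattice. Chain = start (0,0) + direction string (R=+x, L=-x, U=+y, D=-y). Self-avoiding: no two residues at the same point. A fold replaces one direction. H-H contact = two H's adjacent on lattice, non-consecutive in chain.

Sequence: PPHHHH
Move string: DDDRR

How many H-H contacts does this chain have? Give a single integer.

Positions: [(0, 0), (0, -1), (0, -2), (0, -3), (1, -3), (2, -3)]
No H-H contacts found.

Answer: 0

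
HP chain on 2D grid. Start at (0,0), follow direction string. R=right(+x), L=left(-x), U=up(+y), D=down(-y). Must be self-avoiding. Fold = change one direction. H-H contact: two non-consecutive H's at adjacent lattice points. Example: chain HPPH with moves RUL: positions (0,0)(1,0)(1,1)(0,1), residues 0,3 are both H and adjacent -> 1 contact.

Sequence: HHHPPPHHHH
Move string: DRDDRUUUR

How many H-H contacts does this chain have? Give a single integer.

Answer: 1

Derivation:
Positions: [(0, 0), (0, -1), (1, -1), (1, -2), (1, -3), (2, -3), (2, -2), (2, -1), (2, 0), (3, 0)]
H-H contact: residue 2 @(1,-1) - residue 7 @(2, -1)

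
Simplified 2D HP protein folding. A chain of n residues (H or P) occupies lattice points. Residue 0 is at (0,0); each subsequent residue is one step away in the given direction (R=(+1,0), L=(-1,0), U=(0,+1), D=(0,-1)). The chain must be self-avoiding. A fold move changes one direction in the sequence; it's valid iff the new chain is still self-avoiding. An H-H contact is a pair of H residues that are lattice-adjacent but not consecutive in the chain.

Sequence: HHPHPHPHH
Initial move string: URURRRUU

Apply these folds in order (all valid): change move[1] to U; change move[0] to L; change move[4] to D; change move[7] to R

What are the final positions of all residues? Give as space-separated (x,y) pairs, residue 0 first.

Initial moves: URURRRUU
Fold: move[1]->U => UUURRRUU (positions: [(0, 0), (0, 1), (0, 2), (0, 3), (1, 3), (2, 3), (3, 3), (3, 4), (3, 5)])
Fold: move[0]->L => LUURRRUU (positions: [(0, 0), (-1, 0), (-1, 1), (-1, 2), (0, 2), (1, 2), (2, 2), (2, 3), (2, 4)])
Fold: move[4]->D => LUURDRUU (positions: [(0, 0), (-1, 0), (-1, 1), (-1, 2), (0, 2), (0, 1), (1, 1), (1, 2), (1, 3)])
Fold: move[7]->R => LUURDRUR (positions: [(0, 0), (-1, 0), (-1, 1), (-1, 2), (0, 2), (0, 1), (1, 1), (1, 2), (2, 2)])

Answer: (0,0) (-1,0) (-1,1) (-1,2) (0,2) (0,1) (1,1) (1,2) (2,2)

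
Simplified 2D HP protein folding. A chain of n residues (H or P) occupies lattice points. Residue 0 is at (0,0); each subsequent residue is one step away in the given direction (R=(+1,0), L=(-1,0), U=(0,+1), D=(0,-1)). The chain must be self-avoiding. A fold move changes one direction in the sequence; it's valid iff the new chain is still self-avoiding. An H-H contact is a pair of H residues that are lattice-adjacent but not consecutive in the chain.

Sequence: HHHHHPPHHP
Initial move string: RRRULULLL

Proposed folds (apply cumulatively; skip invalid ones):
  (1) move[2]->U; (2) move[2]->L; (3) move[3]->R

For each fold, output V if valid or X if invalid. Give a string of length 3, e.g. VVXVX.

Initial: RRRULULLL -> [(0, 0), (1, 0), (2, 0), (3, 0), (3, 1), (2, 1), (2, 2), (1, 2), (0, 2), (-1, 2)]
Fold 1: move[2]->U => RRUULULLL VALID
Fold 2: move[2]->L => RRLULULLL INVALID (collision), skipped
Fold 3: move[3]->R => RRURLULLL INVALID (collision), skipped

Answer: VXX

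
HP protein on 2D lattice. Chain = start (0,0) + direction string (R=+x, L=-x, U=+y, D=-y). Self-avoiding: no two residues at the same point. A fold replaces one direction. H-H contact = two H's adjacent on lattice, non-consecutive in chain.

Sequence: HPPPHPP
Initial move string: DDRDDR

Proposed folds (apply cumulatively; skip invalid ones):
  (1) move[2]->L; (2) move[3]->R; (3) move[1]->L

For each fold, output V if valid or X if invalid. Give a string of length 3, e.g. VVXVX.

Initial: DDRDDR -> [(0, 0), (0, -1), (0, -2), (1, -2), (1, -3), (1, -4), (2, -4)]
Fold 1: move[2]->L => DDLDDR VALID
Fold 2: move[3]->R => DDLRDR INVALID (collision), skipped
Fold 3: move[1]->L => DLLDDR VALID

Answer: VXV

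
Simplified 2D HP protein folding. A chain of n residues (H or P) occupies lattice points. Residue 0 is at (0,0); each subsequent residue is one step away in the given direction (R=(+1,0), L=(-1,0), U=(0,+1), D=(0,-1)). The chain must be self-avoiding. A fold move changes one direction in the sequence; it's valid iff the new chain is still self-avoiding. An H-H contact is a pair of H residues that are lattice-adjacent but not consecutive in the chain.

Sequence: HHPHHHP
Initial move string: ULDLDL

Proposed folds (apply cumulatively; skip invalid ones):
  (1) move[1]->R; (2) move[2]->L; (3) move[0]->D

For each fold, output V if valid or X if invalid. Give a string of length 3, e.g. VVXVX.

Initial: ULDLDL -> [(0, 0), (0, 1), (-1, 1), (-1, 0), (-2, 0), (-2, -1), (-3, -1)]
Fold 1: move[1]->R => URDLDL INVALID (collision), skipped
Fold 2: move[2]->L => ULLLDL VALID
Fold 3: move[0]->D => DLLLDL VALID

Answer: XVV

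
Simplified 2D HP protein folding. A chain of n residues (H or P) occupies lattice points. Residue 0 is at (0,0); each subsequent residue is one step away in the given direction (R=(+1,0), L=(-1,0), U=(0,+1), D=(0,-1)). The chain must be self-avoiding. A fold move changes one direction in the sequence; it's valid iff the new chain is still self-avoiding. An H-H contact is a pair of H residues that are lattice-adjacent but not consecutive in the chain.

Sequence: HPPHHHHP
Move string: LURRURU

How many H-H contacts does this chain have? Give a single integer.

Answer: 1

Derivation:
Positions: [(0, 0), (-1, 0), (-1, 1), (0, 1), (1, 1), (1, 2), (2, 2), (2, 3)]
H-H contact: residue 0 @(0,0) - residue 3 @(0, 1)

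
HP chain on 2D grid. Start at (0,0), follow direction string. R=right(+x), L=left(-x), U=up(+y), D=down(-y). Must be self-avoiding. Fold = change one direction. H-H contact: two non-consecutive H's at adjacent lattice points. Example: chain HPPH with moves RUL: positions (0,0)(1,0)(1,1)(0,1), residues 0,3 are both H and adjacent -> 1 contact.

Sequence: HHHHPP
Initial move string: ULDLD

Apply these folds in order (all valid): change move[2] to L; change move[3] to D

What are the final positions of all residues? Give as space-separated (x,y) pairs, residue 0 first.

Initial moves: ULDLD
Fold: move[2]->L => ULLLD (positions: [(0, 0), (0, 1), (-1, 1), (-2, 1), (-3, 1), (-3, 0)])
Fold: move[3]->D => ULLDD (positions: [(0, 0), (0, 1), (-1, 1), (-2, 1), (-2, 0), (-2, -1)])

Answer: (0,0) (0,1) (-1,1) (-2,1) (-2,0) (-2,-1)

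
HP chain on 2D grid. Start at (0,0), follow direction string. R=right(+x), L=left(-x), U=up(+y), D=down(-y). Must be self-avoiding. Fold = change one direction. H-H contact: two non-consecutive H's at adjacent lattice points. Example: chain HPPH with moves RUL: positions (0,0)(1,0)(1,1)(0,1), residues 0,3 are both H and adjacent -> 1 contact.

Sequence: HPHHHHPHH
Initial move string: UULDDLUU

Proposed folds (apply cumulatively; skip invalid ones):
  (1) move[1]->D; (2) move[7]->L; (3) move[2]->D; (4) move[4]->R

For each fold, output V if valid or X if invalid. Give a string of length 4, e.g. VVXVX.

Initial: UULDDLUU -> [(0, 0), (0, 1), (0, 2), (-1, 2), (-1, 1), (-1, 0), (-2, 0), (-2, 1), (-2, 2)]
Fold 1: move[1]->D => UDLDDLUU INVALID (collision), skipped
Fold 2: move[7]->L => UULDDLUL VALID
Fold 3: move[2]->D => UUDDDLUL INVALID (collision), skipped
Fold 4: move[4]->R => UULDRLUL INVALID (collision), skipped

Answer: XVXX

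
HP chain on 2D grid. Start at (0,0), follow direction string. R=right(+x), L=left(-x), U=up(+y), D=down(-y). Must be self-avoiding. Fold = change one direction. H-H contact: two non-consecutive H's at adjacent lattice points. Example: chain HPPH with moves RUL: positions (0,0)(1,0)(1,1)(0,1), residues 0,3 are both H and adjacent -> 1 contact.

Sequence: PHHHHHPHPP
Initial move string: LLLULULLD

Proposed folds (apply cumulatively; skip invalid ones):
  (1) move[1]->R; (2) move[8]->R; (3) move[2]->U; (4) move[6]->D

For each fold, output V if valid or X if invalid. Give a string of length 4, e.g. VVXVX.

Answer: XXVX

Derivation:
Initial: LLLULULLD -> [(0, 0), (-1, 0), (-2, 0), (-3, 0), (-3, 1), (-4, 1), (-4, 2), (-5, 2), (-6, 2), (-6, 1)]
Fold 1: move[1]->R => LRLULULLD INVALID (collision), skipped
Fold 2: move[8]->R => LLLULULLR INVALID (collision), skipped
Fold 3: move[2]->U => LLUULULLD VALID
Fold 4: move[6]->D => LLUULUDLD INVALID (collision), skipped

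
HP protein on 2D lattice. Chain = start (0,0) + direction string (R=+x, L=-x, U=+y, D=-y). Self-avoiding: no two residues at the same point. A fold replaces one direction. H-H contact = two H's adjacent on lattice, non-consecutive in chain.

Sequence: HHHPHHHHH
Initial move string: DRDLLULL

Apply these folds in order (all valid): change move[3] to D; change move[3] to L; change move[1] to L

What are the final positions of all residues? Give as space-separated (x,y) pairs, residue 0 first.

Answer: (0,0) (0,-1) (-1,-1) (-1,-2) (-2,-2) (-3,-2) (-3,-1) (-4,-1) (-5,-1)

Derivation:
Initial moves: DRDLLULL
Fold: move[3]->D => DRDDLULL (positions: [(0, 0), (0, -1), (1, -1), (1, -2), (1, -3), (0, -3), (0, -2), (-1, -2), (-2, -2)])
Fold: move[3]->L => DRDLLULL (positions: [(0, 0), (0, -1), (1, -1), (1, -2), (0, -2), (-1, -2), (-1, -1), (-2, -1), (-3, -1)])
Fold: move[1]->L => DLDLLULL (positions: [(0, 0), (0, -1), (-1, -1), (-1, -2), (-2, -2), (-3, -2), (-3, -1), (-4, -1), (-5, -1)])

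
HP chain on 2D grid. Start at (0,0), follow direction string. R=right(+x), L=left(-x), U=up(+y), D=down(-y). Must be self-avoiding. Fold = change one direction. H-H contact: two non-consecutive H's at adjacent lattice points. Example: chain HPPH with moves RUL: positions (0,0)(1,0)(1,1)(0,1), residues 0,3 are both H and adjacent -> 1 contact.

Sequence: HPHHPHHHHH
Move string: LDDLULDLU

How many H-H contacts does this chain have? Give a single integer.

Positions: [(0, 0), (-1, 0), (-1, -1), (-1, -2), (-2, -2), (-2, -1), (-3, -1), (-3, -2), (-4, -2), (-4, -1)]
H-H contact: residue 2 @(-1,-1) - residue 5 @(-2, -1)
H-H contact: residue 6 @(-3,-1) - residue 9 @(-4, -1)

Answer: 2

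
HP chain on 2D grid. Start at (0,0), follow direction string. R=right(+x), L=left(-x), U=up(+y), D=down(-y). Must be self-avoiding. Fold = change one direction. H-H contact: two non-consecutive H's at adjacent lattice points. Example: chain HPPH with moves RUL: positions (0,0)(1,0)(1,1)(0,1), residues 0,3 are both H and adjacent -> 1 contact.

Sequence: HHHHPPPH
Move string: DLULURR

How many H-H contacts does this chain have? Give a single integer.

Answer: 2

Derivation:
Positions: [(0, 0), (0, -1), (-1, -1), (-1, 0), (-2, 0), (-2, 1), (-1, 1), (0, 1)]
H-H contact: residue 0 @(0,0) - residue 3 @(-1, 0)
H-H contact: residue 0 @(0,0) - residue 7 @(0, 1)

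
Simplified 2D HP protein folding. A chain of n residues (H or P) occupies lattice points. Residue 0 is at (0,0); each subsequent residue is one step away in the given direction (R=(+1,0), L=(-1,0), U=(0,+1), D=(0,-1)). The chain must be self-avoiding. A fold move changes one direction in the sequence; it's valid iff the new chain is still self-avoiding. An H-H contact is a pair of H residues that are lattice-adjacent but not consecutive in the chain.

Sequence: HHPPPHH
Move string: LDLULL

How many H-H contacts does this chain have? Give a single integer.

Positions: [(0, 0), (-1, 0), (-1, -1), (-2, -1), (-2, 0), (-3, 0), (-4, 0)]
No H-H contacts found.

Answer: 0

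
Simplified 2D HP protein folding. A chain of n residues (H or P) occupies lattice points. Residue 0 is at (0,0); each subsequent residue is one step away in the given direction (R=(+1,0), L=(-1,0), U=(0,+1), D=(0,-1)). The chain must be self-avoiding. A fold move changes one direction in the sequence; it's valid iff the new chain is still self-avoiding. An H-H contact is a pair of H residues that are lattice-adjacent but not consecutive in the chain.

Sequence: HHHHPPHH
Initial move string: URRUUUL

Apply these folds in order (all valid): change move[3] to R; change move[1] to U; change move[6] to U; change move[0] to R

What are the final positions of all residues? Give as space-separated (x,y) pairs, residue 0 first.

Initial moves: URRUUUL
Fold: move[3]->R => URRRUUL (positions: [(0, 0), (0, 1), (1, 1), (2, 1), (3, 1), (3, 2), (3, 3), (2, 3)])
Fold: move[1]->U => UURRUUL (positions: [(0, 0), (0, 1), (0, 2), (1, 2), (2, 2), (2, 3), (2, 4), (1, 4)])
Fold: move[6]->U => UURRUUU (positions: [(0, 0), (0, 1), (0, 2), (1, 2), (2, 2), (2, 3), (2, 4), (2, 5)])
Fold: move[0]->R => RURRUUU (positions: [(0, 0), (1, 0), (1, 1), (2, 1), (3, 1), (3, 2), (3, 3), (3, 4)])

Answer: (0,0) (1,0) (1,1) (2,1) (3,1) (3,2) (3,3) (3,4)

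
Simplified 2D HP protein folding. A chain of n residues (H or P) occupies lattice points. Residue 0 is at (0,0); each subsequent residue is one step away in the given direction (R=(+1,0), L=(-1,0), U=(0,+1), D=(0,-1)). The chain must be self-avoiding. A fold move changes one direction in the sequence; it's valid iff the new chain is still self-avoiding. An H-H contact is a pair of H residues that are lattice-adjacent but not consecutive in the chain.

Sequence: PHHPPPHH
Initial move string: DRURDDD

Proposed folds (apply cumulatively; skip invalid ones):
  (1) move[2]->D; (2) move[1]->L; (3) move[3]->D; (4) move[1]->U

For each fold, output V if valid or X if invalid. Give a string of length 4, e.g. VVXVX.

Initial: DRURDDD -> [(0, 0), (0, -1), (1, -1), (1, 0), (2, 0), (2, -1), (2, -2), (2, -3)]
Fold 1: move[2]->D => DRDRDDD VALID
Fold 2: move[1]->L => DLDRDDD VALID
Fold 3: move[3]->D => DLDDDDD VALID
Fold 4: move[1]->U => DUDDDDD INVALID (collision), skipped

Answer: VVVX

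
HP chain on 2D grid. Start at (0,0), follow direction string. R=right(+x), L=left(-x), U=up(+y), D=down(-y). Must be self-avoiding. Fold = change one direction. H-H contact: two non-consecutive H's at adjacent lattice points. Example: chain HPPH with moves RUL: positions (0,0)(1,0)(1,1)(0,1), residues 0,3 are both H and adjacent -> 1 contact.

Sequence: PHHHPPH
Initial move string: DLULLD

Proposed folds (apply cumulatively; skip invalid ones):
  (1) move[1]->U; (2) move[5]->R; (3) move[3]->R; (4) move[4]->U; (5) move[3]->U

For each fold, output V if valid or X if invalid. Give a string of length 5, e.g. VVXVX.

Initial: DLULLD -> [(0, 0), (0, -1), (-1, -1), (-1, 0), (-2, 0), (-3, 0), (-3, -1)]
Fold 1: move[1]->U => DUULLD INVALID (collision), skipped
Fold 2: move[5]->R => DLULLR INVALID (collision), skipped
Fold 3: move[3]->R => DLURLD INVALID (collision), skipped
Fold 4: move[4]->U => DLULUD INVALID (collision), skipped
Fold 5: move[3]->U => DLUULD VALID

Answer: XXXXV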